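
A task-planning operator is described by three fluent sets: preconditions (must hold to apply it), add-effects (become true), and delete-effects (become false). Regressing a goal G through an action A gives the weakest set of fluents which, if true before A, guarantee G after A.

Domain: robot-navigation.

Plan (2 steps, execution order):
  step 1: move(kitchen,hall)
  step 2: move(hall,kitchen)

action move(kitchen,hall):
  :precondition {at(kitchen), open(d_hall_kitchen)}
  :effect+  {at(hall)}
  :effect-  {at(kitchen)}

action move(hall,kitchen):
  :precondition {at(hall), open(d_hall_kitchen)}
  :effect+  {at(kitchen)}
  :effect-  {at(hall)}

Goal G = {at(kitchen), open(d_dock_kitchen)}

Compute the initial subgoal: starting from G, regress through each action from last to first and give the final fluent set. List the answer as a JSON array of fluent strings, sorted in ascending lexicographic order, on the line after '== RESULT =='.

Work backward from the goal:
  through step 2 (move(hall,kitchen)): drop {at(kitchen)}, keep {open(d_dock_kitchen)}, require {at(hall), open(d_hall_kitchen)}
    → {at(hall), open(d_dock_kitchen), open(d_hall_kitchen)}
  through step 1 (move(kitchen,hall)): drop {at(hall)}, keep {open(d_dock_kitchen), open(d_hall_kitchen)}, require {at(kitchen), open(d_hall_kitchen)}
    → {at(kitchen), open(d_dock_kitchen), open(d_hall_kitchen)}

== RESULT ==
["at(kitchen)", "open(d_dock_kitchen)", "open(d_hall_kitchen)"]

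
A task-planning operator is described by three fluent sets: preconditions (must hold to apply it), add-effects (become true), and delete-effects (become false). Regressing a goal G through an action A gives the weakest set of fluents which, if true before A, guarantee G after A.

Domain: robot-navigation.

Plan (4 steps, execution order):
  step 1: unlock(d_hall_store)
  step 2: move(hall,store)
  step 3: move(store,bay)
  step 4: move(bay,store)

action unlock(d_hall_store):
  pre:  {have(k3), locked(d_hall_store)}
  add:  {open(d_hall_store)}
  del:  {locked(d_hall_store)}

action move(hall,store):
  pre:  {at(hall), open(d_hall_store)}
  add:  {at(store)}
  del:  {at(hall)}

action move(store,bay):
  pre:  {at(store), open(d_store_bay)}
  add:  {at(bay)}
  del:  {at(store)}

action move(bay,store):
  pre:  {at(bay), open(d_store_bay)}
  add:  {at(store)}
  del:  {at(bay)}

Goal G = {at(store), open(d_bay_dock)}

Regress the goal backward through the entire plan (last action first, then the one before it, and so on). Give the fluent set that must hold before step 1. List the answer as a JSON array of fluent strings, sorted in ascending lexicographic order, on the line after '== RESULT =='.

Work backward from the goal:
  through step 4 (move(bay,store)): drop {at(store)}, keep {open(d_bay_dock)}, require {at(bay), open(d_store_bay)}
    → {at(bay), open(d_bay_dock), open(d_store_bay)}
  through step 3 (move(store,bay)): drop {at(bay)}, keep {open(d_bay_dock), open(d_store_bay)}, require {at(store), open(d_store_bay)}
    → {at(store), open(d_bay_dock), open(d_store_bay)}
  through step 2 (move(hall,store)): drop {at(store)}, keep {open(d_bay_dock), open(d_store_bay)}, require {at(hall), open(d_hall_store)}
    → {at(hall), open(d_bay_dock), open(d_hall_store), open(d_store_bay)}
  through step 1 (unlock(d_hall_store)): drop {open(d_hall_store)}, keep {at(hall), open(d_bay_dock), open(d_store_bay)}, require {have(k3), locked(d_hall_store)}
    → {at(hall), have(k3), locked(d_hall_store), open(d_bay_dock), open(d_store_bay)}

== RESULT ==
["at(hall)", "have(k3)", "locked(d_hall_store)", "open(d_bay_dock)", "open(d_store_bay)"]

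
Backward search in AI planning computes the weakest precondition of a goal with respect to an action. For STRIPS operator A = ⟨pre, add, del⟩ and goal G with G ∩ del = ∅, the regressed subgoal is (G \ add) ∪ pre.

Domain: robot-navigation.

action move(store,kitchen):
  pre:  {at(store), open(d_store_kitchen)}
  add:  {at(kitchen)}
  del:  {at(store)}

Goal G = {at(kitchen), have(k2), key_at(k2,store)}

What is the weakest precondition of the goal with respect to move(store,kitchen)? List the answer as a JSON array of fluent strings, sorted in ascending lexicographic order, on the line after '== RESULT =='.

Regress:
  G ∩ del = {}  (empty — regression defined)
  G \ add = {at(kitchen), have(k2), key_at(k2,store)} \ {at(kitchen)} = {have(k2), key_at(k2,store)}
  ∪ pre   = {have(k2), key_at(k2,store)} ∪ {at(store), open(d_store_kitchen)}
          = {at(store), have(k2), key_at(k2,store), open(d_store_kitchen)}

== RESULT ==
["at(store)", "have(k2)", "key_at(k2,store)", "open(d_store_kitchen)"]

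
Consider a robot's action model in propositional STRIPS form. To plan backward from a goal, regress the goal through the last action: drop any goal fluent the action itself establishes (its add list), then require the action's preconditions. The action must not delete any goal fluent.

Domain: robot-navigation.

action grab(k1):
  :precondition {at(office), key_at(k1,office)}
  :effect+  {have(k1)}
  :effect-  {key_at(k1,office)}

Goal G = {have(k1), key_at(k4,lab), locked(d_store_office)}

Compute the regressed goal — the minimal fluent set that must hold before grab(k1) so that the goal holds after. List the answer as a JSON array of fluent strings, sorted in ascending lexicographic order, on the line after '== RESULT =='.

Regress:
  G ∩ del = {}  (empty — regression defined)
  G \ add = {have(k1), key_at(k4,lab), locked(d_store_office)} \ {have(k1)} = {key_at(k4,lab), locked(d_store_office)}
  ∪ pre   = {key_at(k4,lab), locked(d_store_office)} ∪ {at(office), key_at(k1,office)}
          = {at(office), key_at(k1,office), key_at(k4,lab), locked(d_store_office)}

== RESULT ==
["at(office)", "key_at(k1,office)", "key_at(k4,lab)", "locked(d_store_office)"]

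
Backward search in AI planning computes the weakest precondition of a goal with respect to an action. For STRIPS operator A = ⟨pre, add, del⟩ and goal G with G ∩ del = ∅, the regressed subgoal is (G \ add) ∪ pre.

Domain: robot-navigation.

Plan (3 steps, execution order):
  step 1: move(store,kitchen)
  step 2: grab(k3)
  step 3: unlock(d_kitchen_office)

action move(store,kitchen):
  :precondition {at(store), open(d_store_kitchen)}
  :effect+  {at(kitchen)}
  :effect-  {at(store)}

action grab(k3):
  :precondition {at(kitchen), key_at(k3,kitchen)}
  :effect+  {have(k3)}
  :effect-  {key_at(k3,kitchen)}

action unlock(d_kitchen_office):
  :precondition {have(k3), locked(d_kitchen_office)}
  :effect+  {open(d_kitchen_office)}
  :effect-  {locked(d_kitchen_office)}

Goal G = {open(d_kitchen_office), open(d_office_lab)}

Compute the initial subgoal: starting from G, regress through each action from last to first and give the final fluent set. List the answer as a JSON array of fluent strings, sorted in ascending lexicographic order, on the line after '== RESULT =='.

Work backward from the goal:
  through step 3 (unlock(d_kitchen_office)): drop {open(d_kitchen_office)}, keep {open(d_office_lab)}, require {have(k3), locked(d_kitchen_office)}
    → {have(k3), locked(d_kitchen_office), open(d_office_lab)}
  through step 2 (grab(k3)): drop {have(k3)}, keep {locked(d_kitchen_office), open(d_office_lab)}, require {at(kitchen), key_at(k3,kitchen)}
    → {at(kitchen), key_at(k3,kitchen), locked(d_kitchen_office), open(d_office_lab)}
  through step 1 (move(store,kitchen)): drop {at(kitchen)}, keep {key_at(k3,kitchen), locked(d_kitchen_office), open(d_office_lab)}, require {at(store), open(d_store_kitchen)}
    → {at(store), key_at(k3,kitchen), locked(d_kitchen_office), open(d_office_lab), open(d_store_kitchen)}

== RESULT ==
["at(store)", "key_at(k3,kitchen)", "locked(d_kitchen_office)", "open(d_office_lab)", "open(d_store_kitchen)"]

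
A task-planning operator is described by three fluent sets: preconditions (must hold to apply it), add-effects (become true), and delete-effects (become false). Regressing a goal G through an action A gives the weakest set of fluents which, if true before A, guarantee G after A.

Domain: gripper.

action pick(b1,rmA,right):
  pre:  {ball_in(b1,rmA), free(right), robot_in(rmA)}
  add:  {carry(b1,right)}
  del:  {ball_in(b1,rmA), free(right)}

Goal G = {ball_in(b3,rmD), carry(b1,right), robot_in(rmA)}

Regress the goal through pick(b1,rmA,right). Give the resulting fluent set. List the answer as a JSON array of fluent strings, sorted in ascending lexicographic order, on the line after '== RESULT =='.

Regress:
  G ∩ del = {}  (empty — regression defined)
  G \ add = {ball_in(b3,rmD), carry(b1,right), robot_in(rmA)} \ {carry(b1,right)} = {ball_in(b3,rmD), robot_in(rmA)}
  ∪ pre   = {ball_in(b3,rmD), robot_in(rmA)} ∪ {ball_in(b1,rmA), free(right), robot_in(rmA)}
          = {ball_in(b1,rmA), ball_in(b3,rmD), free(right), robot_in(rmA)}

== RESULT ==
["ball_in(b1,rmA)", "ball_in(b3,rmD)", "free(right)", "robot_in(rmA)"]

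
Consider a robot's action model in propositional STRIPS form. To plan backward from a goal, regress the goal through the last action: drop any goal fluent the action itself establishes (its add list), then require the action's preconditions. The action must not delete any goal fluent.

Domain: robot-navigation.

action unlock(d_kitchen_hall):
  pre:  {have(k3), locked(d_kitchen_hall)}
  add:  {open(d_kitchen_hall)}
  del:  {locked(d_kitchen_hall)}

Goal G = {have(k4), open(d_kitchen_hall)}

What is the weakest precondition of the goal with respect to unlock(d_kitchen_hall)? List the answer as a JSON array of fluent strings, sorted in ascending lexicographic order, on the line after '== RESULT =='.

Compute (G \ add) ∪ pre:
  G ∩ del = {}  (empty — regression defined)
  G \ add = {have(k4), open(d_kitchen_hall)} \ {open(d_kitchen_hall)} = {have(k4)}
  ∪ pre   = {have(k4)} ∪ {have(k3), locked(d_kitchen_hall)}
          = {have(k3), have(k4), locked(d_kitchen_hall)}

== RESULT ==
["have(k3)", "have(k4)", "locked(d_kitchen_hall)"]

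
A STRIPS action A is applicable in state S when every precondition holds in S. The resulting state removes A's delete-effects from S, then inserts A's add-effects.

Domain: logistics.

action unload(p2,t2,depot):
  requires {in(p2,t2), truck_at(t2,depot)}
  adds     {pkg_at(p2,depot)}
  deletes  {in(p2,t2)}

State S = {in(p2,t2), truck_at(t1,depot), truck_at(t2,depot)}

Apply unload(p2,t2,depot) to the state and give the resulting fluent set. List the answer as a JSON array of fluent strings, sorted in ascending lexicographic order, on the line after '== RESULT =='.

Progress:
  pre ⊆ S: {in(p2,t2), truck_at(t2,depot)} ⊆ S  — applicable
  S \ del = {truck_at(t1,depot), truck_at(t2,depot)}
  ∪ add   = {pkg_at(p2,depot), truck_at(t1,depot), truck_at(t2,depot)}

== RESULT ==
["pkg_at(p2,depot)", "truck_at(t1,depot)", "truck_at(t2,depot)"]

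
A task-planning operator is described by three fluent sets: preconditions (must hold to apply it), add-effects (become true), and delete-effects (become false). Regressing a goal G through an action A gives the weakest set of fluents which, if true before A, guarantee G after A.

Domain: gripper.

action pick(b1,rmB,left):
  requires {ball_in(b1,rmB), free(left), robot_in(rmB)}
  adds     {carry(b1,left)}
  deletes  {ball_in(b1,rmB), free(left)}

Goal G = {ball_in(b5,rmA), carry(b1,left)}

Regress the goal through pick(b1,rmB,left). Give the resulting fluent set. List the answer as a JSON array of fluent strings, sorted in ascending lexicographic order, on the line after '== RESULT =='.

Regress:
  G ∩ del = {}  (empty — regression defined)
  G \ add = {ball_in(b5,rmA), carry(b1,left)} \ {carry(b1,left)} = {ball_in(b5,rmA)}
  ∪ pre   = {ball_in(b5,rmA)} ∪ {ball_in(b1,rmB), free(left), robot_in(rmB)}
          = {ball_in(b1,rmB), ball_in(b5,rmA), free(left), robot_in(rmB)}

== RESULT ==
["ball_in(b1,rmB)", "ball_in(b5,rmA)", "free(left)", "robot_in(rmB)"]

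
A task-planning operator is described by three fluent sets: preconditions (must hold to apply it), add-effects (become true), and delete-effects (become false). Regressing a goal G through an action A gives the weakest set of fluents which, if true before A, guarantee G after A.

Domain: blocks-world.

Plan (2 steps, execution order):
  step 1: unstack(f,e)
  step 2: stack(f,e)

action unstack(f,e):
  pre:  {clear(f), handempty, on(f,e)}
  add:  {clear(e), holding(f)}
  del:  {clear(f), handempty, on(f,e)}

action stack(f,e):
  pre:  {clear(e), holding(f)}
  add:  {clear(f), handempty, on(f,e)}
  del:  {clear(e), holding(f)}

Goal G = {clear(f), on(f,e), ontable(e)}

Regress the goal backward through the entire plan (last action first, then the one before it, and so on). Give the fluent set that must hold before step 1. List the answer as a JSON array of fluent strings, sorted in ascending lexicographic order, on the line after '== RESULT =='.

Work backward from the goal:
  through step 2 (stack(f,e)): drop {clear(f), on(f,e)}, keep {ontable(e)}, require {clear(e), holding(f)}
    → {clear(e), holding(f), ontable(e)}
  through step 1 (unstack(f,e)): drop {clear(e), holding(f)}, keep {ontable(e)}, require {clear(f), handempty, on(f,e)}
    → {clear(f), handempty, on(f,e), ontable(e)}

== RESULT ==
["clear(f)", "handempty", "on(f,e)", "ontable(e)"]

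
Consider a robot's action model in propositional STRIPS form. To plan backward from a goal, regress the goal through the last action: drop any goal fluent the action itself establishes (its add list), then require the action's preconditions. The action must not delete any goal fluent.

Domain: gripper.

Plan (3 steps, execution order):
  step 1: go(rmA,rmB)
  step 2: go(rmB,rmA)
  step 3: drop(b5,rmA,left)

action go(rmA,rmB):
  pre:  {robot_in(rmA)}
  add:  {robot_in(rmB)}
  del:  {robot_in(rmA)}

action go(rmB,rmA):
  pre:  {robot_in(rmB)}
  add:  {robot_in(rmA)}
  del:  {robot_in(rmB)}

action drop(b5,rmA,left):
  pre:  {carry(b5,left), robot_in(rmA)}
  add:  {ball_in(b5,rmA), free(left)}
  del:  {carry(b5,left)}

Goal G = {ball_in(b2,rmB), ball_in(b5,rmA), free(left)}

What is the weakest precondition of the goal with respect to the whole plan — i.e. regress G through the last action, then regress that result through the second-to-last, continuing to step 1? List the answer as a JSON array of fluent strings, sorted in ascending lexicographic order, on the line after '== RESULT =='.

Work backward from the goal:
  through step 3 (drop(b5,rmA,left)): drop {ball_in(b5,rmA), free(left)}, keep {ball_in(b2,rmB)}, require {carry(b5,left), robot_in(rmA)}
    → {ball_in(b2,rmB), carry(b5,left), robot_in(rmA)}
  through step 2 (go(rmB,rmA)): drop {robot_in(rmA)}, keep {ball_in(b2,rmB), carry(b5,left)}, require {robot_in(rmB)}
    → {ball_in(b2,rmB), carry(b5,left), robot_in(rmB)}
  through step 1 (go(rmA,rmB)): drop {robot_in(rmB)}, keep {ball_in(b2,rmB), carry(b5,left)}, require {robot_in(rmA)}
    → {ball_in(b2,rmB), carry(b5,left), robot_in(rmA)}

== RESULT ==
["ball_in(b2,rmB)", "carry(b5,left)", "robot_in(rmA)"]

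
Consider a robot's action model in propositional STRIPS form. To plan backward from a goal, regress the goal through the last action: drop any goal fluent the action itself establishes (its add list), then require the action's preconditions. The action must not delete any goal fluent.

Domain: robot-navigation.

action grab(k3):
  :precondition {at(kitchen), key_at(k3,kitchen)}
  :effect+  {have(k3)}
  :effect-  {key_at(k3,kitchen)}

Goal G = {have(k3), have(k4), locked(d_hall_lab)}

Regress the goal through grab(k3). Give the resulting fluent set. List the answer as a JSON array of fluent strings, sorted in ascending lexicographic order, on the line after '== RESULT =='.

Regress:
  G ∩ del = {}  (empty — regression defined)
  G \ add = {have(k3), have(k4), locked(d_hall_lab)} \ {have(k3)} = {have(k4), locked(d_hall_lab)}
  ∪ pre   = {have(k4), locked(d_hall_lab)} ∪ {at(kitchen), key_at(k3,kitchen)}
          = {at(kitchen), have(k4), key_at(k3,kitchen), locked(d_hall_lab)}

== RESULT ==
["at(kitchen)", "have(k4)", "key_at(k3,kitchen)", "locked(d_hall_lab)"]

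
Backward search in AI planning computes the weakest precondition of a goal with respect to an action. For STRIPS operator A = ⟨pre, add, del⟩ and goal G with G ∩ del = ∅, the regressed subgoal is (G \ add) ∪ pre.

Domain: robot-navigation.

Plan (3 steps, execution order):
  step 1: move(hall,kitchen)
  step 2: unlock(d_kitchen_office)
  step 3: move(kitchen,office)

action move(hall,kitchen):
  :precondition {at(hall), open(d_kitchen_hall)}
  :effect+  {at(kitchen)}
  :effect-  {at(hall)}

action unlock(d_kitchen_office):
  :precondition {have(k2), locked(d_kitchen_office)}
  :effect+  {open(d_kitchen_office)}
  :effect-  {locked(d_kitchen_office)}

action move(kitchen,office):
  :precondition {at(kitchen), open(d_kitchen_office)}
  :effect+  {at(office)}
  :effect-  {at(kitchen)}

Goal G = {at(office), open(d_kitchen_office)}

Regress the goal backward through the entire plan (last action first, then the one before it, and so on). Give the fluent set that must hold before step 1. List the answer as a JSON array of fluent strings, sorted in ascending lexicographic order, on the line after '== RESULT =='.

Regress step by step:
  through step 3 (move(kitchen,office)): drop {at(office)}, keep {open(d_kitchen_office)}, require {at(kitchen), open(d_kitchen_office)}
    → {at(kitchen), open(d_kitchen_office)}
  through step 2 (unlock(d_kitchen_office)): drop {open(d_kitchen_office)}, keep {at(kitchen)}, require {have(k2), locked(d_kitchen_office)}
    → {at(kitchen), have(k2), locked(d_kitchen_office)}
  through step 1 (move(hall,kitchen)): drop {at(kitchen)}, keep {have(k2), locked(d_kitchen_office)}, require {at(hall), open(d_kitchen_hall)}
    → {at(hall), have(k2), locked(d_kitchen_office), open(d_kitchen_hall)}

== RESULT ==
["at(hall)", "have(k2)", "locked(d_kitchen_office)", "open(d_kitchen_hall)"]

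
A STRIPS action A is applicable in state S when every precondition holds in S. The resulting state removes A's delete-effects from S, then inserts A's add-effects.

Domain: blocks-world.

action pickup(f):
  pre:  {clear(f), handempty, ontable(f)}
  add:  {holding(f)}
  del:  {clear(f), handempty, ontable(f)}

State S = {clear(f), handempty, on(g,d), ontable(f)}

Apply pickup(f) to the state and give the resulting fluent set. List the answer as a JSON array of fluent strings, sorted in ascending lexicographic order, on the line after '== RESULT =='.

Compute (S \ del) ∪ add:
  pre ⊆ S: {clear(f), handempty, ontable(f)} ⊆ S  — applicable
  S \ del = {on(g,d)}
  ∪ add   = {holding(f), on(g,d)}

== RESULT ==
["holding(f)", "on(g,d)"]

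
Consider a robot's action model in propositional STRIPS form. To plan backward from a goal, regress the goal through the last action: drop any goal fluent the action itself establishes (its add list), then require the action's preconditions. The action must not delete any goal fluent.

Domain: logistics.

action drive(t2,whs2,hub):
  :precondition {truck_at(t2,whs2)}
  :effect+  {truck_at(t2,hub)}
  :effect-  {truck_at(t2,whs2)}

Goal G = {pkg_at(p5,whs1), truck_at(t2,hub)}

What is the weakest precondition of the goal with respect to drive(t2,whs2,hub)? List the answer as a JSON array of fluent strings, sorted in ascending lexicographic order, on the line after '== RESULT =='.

Regress:
  G ∩ del = {}  (empty — regression defined)
  G \ add = {pkg_at(p5,whs1), truck_at(t2,hub)} \ {truck_at(t2,hub)} = {pkg_at(p5,whs1)}
  ∪ pre   = {pkg_at(p5,whs1)} ∪ {truck_at(t2,whs2)}
          = {pkg_at(p5,whs1), truck_at(t2,whs2)}

== RESULT ==
["pkg_at(p5,whs1)", "truck_at(t2,whs2)"]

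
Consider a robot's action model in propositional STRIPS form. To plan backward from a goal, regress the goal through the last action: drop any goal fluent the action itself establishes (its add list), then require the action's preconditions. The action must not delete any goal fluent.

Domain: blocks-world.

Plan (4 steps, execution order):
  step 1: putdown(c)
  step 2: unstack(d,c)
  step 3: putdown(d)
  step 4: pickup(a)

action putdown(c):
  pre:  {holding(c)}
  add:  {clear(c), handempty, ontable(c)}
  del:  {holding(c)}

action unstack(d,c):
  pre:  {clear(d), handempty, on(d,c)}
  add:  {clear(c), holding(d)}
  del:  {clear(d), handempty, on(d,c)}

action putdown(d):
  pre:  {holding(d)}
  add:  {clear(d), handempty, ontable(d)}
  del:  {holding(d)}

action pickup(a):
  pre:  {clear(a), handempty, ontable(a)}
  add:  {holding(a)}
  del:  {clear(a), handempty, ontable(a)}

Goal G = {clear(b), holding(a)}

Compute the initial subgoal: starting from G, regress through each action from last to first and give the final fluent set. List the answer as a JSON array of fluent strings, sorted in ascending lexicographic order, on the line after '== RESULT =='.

Regress step by step:
  through step 4 (pickup(a)): drop {holding(a)}, keep {clear(b)}, require {clear(a), handempty, ontable(a)}
    → {clear(a), clear(b), handempty, ontable(a)}
  through step 3 (putdown(d)): drop {handempty}, keep {clear(a), clear(b), ontable(a)}, require {holding(d)}
    → {clear(a), clear(b), holding(d), ontable(a)}
  through step 2 (unstack(d,c)): drop {holding(d)}, keep {clear(a), clear(b), ontable(a)}, require {clear(d), handempty, on(d,c)}
    → {clear(a), clear(b), clear(d), handempty, on(d,c), ontable(a)}
  through step 1 (putdown(c)): drop {handempty}, keep {clear(a), clear(b), clear(d), on(d,c), ontable(a)}, require {holding(c)}
    → {clear(a), clear(b), clear(d), holding(c), on(d,c), ontable(a)}

== RESULT ==
["clear(a)", "clear(b)", "clear(d)", "holding(c)", "on(d,c)", "ontable(a)"]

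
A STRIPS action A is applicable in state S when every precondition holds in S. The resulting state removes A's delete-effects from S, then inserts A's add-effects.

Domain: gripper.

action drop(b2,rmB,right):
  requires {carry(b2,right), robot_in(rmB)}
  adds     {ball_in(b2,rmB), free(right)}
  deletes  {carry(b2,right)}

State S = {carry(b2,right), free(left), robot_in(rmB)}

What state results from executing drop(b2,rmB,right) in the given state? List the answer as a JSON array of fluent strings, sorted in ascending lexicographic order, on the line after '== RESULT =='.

Progress:
  pre ⊆ S: {carry(b2,right), robot_in(rmB)} ⊆ S  — applicable
  S \ del = {free(left), robot_in(rmB)}
  ∪ add   = {ball_in(b2,rmB), free(left), free(right), robot_in(rmB)}

== RESULT ==
["ball_in(b2,rmB)", "free(left)", "free(right)", "robot_in(rmB)"]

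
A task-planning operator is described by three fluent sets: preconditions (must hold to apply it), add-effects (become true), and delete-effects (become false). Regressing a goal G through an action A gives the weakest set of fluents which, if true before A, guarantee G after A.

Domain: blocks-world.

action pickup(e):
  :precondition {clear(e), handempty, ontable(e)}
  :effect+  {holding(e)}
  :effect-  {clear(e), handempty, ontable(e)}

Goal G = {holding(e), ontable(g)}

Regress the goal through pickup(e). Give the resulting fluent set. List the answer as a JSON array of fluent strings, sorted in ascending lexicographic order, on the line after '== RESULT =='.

Regress:
  G ∩ del = {}  (empty — regression defined)
  G \ add = {holding(e), ontable(g)} \ {holding(e)} = {ontable(g)}
  ∪ pre   = {ontable(g)} ∪ {clear(e), handempty, ontable(e)}
          = {clear(e), handempty, ontable(e), ontable(g)}

== RESULT ==
["clear(e)", "handempty", "ontable(e)", "ontable(g)"]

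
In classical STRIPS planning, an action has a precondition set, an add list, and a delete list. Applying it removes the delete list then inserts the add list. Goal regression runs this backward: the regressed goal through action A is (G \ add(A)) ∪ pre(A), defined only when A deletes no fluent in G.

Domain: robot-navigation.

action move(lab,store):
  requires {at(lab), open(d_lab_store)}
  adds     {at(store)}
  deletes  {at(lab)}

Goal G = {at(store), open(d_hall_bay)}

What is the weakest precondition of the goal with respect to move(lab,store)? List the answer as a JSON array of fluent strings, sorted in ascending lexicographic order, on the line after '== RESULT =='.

Compute (G \ add) ∪ pre:
  G ∩ del = {}  (empty — regression defined)
  G \ add = {at(store), open(d_hall_bay)} \ {at(store)} = {open(d_hall_bay)}
  ∪ pre   = {open(d_hall_bay)} ∪ {at(lab), open(d_lab_store)}
          = {at(lab), open(d_hall_bay), open(d_lab_store)}

== RESULT ==
["at(lab)", "open(d_hall_bay)", "open(d_lab_store)"]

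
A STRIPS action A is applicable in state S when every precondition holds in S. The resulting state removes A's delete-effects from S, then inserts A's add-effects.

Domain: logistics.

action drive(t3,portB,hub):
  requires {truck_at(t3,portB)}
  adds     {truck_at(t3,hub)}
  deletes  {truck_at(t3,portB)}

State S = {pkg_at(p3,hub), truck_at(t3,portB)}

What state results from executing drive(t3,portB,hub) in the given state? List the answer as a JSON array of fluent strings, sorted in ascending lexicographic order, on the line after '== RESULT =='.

Compute (S \ del) ∪ add:
  pre ⊆ S: {truck_at(t3,portB)} ⊆ S  — applicable
  S \ del = {pkg_at(p3,hub)}
  ∪ add   = {pkg_at(p3,hub), truck_at(t3,hub)}

== RESULT ==
["pkg_at(p3,hub)", "truck_at(t3,hub)"]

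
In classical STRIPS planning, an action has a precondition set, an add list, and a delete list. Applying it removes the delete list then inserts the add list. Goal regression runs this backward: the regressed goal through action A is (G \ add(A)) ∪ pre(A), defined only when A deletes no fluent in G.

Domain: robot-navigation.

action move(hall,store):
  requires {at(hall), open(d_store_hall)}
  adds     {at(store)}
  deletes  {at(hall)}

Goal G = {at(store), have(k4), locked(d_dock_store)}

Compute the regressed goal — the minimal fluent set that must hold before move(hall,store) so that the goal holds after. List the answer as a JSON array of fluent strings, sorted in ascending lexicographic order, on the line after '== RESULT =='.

Regress:
  G ∩ del = {}  (empty — regression defined)
  G \ add = {at(store), have(k4), locked(d_dock_store)} \ {at(store)} = {have(k4), locked(d_dock_store)}
  ∪ pre   = {have(k4), locked(d_dock_store)} ∪ {at(hall), open(d_store_hall)}
          = {at(hall), have(k4), locked(d_dock_store), open(d_store_hall)}

== RESULT ==
["at(hall)", "have(k4)", "locked(d_dock_store)", "open(d_store_hall)"]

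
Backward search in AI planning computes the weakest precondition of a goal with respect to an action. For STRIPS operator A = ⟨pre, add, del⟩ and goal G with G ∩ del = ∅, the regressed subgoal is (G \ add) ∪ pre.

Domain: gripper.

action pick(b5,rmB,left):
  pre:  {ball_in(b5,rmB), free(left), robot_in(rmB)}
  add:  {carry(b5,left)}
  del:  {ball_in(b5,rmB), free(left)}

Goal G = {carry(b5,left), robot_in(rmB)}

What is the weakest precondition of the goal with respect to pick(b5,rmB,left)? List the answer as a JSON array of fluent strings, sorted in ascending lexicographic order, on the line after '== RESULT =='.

Compute (G \ add) ∪ pre:
  G ∩ del = {}  (empty — regression defined)
  G \ add = {carry(b5,left), robot_in(rmB)} \ {carry(b5,left)} = {robot_in(rmB)}
  ∪ pre   = {robot_in(rmB)} ∪ {ball_in(b5,rmB), free(left), robot_in(rmB)}
          = {ball_in(b5,rmB), free(left), robot_in(rmB)}

== RESULT ==
["ball_in(b5,rmB)", "free(left)", "robot_in(rmB)"]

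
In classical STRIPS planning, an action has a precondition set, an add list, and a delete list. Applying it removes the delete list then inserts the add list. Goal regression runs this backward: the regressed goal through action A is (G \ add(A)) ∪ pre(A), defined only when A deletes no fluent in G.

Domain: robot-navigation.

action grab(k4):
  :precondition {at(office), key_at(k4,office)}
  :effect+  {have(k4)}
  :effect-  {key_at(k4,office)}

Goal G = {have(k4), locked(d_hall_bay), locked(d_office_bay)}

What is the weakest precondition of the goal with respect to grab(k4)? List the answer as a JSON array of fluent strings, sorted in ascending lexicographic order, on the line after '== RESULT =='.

Regress:
  G ∩ del = {}  (empty — regression defined)
  G \ add = {have(k4), locked(d_hall_bay), locked(d_office_bay)} \ {have(k4)} = {locked(d_hall_bay), locked(d_office_bay)}
  ∪ pre   = {locked(d_hall_bay), locked(d_office_bay)} ∪ {at(office), key_at(k4,office)}
          = {at(office), key_at(k4,office), locked(d_hall_bay), locked(d_office_bay)}

== RESULT ==
["at(office)", "key_at(k4,office)", "locked(d_hall_bay)", "locked(d_office_bay)"]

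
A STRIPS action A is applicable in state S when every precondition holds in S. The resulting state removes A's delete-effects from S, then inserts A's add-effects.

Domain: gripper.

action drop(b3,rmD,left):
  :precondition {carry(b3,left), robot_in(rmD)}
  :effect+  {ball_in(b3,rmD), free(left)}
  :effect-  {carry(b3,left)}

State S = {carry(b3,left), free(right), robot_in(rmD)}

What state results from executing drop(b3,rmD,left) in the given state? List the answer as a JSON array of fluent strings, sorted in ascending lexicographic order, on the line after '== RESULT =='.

Progress:
  pre ⊆ S: {carry(b3,left), robot_in(rmD)} ⊆ S  — applicable
  S \ del = {free(right), robot_in(rmD)}
  ∪ add   = {ball_in(b3,rmD), free(left), free(right), robot_in(rmD)}

== RESULT ==
["ball_in(b3,rmD)", "free(left)", "free(right)", "robot_in(rmD)"]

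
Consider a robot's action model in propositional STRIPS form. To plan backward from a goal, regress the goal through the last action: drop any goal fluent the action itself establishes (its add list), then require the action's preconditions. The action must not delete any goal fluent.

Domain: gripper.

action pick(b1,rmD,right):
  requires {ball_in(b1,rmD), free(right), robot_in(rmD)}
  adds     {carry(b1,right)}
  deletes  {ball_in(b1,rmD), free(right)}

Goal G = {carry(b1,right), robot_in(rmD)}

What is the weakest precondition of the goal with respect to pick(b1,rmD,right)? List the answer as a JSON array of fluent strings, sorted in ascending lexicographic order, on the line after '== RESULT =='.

Compute (G \ add) ∪ pre:
  G ∩ del = {}  (empty — regression defined)
  G \ add = {carry(b1,right), robot_in(rmD)} \ {carry(b1,right)} = {robot_in(rmD)}
  ∪ pre   = {robot_in(rmD)} ∪ {ball_in(b1,rmD), free(right), robot_in(rmD)}
          = {ball_in(b1,rmD), free(right), robot_in(rmD)}

== RESULT ==
["ball_in(b1,rmD)", "free(right)", "robot_in(rmD)"]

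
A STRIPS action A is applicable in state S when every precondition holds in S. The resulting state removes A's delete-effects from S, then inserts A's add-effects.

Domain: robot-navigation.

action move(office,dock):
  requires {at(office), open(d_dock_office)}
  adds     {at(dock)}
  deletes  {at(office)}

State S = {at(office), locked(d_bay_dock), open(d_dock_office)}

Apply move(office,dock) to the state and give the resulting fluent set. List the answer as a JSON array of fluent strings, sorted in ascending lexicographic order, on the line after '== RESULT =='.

Progress:
  pre ⊆ S: {at(office), open(d_dock_office)} ⊆ S  — applicable
  S \ del = {locked(d_bay_dock), open(d_dock_office)}
  ∪ add   = {at(dock), locked(d_bay_dock), open(d_dock_office)}

== RESULT ==
["at(dock)", "locked(d_bay_dock)", "open(d_dock_office)"]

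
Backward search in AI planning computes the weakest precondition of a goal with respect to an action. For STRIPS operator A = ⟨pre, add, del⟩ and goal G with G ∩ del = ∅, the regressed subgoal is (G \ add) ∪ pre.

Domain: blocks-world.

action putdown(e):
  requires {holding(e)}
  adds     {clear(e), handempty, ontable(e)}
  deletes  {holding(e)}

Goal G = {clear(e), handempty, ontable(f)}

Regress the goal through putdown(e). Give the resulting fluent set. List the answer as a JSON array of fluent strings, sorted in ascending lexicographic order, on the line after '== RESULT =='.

Compute (G \ add) ∪ pre:
  G ∩ del = {}  (empty — regression defined)
  G \ add = {clear(e), handempty, ontable(f)} \ {clear(e), handempty, ontable(e)} = {ontable(f)}
  ∪ pre   = {ontable(f)} ∪ {holding(e)}
          = {holding(e), ontable(f)}

== RESULT ==
["holding(e)", "ontable(f)"]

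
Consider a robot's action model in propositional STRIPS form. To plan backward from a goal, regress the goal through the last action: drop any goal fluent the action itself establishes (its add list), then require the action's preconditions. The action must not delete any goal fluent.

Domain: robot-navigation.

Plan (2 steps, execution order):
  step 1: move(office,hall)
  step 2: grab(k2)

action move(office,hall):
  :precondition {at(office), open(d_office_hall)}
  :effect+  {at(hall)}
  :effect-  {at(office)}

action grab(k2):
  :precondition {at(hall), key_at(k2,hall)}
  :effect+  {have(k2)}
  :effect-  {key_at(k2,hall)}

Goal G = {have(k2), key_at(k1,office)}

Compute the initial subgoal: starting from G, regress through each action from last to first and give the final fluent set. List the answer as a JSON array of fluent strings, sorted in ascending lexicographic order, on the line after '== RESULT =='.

Regress step by step:
  through step 2 (grab(k2)): drop {have(k2)}, keep {key_at(k1,office)}, require {at(hall), key_at(k2,hall)}
    → {at(hall), key_at(k1,office), key_at(k2,hall)}
  through step 1 (move(office,hall)): drop {at(hall)}, keep {key_at(k1,office), key_at(k2,hall)}, require {at(office), open(d_office_hall)}
    → {at(office), key_at(k1,office), key_at(k2,hall), open(d_office_hall)}

== RESULT ==
["at(office)", "key_at(k1,office)", "key_at(k2,hall)", "open(d_office_hall)"]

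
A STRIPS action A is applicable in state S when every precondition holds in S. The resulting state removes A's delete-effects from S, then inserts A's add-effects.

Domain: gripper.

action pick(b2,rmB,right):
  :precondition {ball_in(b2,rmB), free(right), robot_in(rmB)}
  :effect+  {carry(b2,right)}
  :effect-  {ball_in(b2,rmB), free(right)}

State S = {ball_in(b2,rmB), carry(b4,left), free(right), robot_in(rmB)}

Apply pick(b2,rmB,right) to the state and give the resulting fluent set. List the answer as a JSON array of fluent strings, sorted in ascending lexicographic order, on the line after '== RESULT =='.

Compute (S \ del) ∪ add:
  pre ⊆ S: {ball_in(b2,rmB), free(right), robot_in(rmB)} ⊆ S  — applicable
  S \ del = {carry(b4,left), robot_in(rmB)}
  ∪ add   = {carry(b2,right), carry(b4,left), robot_in(rmB)}

== RESULT ==
["carry(b2,right)", "carry(b4,left)", "robot_in(rmB)"]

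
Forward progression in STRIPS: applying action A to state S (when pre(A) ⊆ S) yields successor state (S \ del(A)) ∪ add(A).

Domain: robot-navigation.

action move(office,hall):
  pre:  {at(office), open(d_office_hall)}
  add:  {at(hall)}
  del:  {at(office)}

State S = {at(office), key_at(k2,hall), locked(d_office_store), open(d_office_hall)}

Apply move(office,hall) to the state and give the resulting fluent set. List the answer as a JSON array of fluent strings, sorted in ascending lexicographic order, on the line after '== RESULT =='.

Progress:
  pre ⊆ S: {at(office), open(d_office_hall)} ⊆ S  — applicable
  S \ del = {key_at(k2,hall), locked(d_office_store), open(d_office_hall)}
  ∪ add   = {at(hall), key_at(k2,hall), locked(d_office_store), open(d_office_hall)}

== RESULT ==
["at(hall)", "key_at(k2,hall)", "locked(d_office_store)", "open(d_office_hall)"]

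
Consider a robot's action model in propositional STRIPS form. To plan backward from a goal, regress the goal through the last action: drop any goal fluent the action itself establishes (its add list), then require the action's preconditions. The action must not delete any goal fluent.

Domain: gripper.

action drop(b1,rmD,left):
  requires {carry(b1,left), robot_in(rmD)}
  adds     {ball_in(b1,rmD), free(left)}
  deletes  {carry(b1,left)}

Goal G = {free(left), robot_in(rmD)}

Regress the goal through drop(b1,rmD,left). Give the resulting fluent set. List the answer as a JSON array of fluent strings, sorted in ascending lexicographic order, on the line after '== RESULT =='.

Regress:
  G ∩ del = {}  (empty — regression defined)
  G \ add = {free(left), robot_in(rmD)} \ {ball_in(b1,rmD), free(left)} = {robot_in(rmD)}
  ∪ pre   = {robot_in(rmD)} ∪ {carry(b1,left), robot_in(rmD)}
          = {carry(b1,left), robot_in(rmD)}

== RESULT ==
["carry(b1,left)", "robot_in(rmD)"]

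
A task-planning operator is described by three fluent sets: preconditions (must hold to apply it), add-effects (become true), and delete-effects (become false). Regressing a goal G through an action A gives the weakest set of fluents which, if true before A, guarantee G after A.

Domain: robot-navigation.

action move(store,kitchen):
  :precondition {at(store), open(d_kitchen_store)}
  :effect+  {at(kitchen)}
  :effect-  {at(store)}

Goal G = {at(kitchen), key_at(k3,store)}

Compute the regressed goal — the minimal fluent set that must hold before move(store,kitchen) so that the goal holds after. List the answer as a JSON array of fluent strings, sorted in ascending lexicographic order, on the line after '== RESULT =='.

Regress:
  G ∩ del = {}  (empty — regression defined)
  G \ add = {at(kitchen), key_at(k3,store)} \ {at(kitchen)} = {key_at(k3,store)}
  ∪ pre   = {key_at(k3,store)} ∪ {at(store), open(d_kitchen_store)}
          = {at(store), key_at(k3,store), open(d_kitchen_store)}

== RESULT ==
["at(store)", "key_at(k3,store)", "open(d_kitchen_store)"]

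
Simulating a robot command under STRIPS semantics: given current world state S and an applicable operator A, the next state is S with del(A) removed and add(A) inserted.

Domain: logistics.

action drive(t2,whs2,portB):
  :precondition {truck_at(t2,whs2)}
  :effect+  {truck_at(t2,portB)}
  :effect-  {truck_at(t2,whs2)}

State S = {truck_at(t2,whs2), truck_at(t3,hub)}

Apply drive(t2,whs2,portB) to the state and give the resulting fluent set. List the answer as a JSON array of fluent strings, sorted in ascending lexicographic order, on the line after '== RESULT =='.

Compute (S \ del) ∪ add:
  pre ⊆ S: {truck_at(t2,whs2)} ⊆ S  — applicable
  S \ del = {truck_at(t3,hub)}
  ∪ add   = {truck_at(t2,portB), truck_at(t3,hub)}

== RESULT ==
["truck_at(t2,portB)", "truck_at(t3,hub)"]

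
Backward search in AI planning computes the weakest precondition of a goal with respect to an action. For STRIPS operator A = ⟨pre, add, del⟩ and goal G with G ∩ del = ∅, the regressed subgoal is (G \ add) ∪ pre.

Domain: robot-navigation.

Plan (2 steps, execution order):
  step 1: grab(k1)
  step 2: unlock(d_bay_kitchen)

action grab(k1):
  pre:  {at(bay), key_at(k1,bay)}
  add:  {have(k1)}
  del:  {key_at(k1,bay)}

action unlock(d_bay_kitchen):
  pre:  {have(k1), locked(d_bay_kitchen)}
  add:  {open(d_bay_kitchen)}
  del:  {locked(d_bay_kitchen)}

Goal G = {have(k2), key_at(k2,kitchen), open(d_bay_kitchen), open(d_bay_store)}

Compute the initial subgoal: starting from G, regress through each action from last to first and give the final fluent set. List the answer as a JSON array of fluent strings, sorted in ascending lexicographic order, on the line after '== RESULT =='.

Work backward from the goal:
  through step 2 (unlock(d_bay_kitchen)): drop {open(d_bay_kitchen)}, keep {have(k2), key_at(k2,kitchen), open(d_bay_store)}, require {have(k1), locked(d_bay_kitchen)}
    → {have(k1), have(k2), key_at(k2,kitchen), locked(d_bay_kitchen), open(d_bay_store)}
  through step 1 (grab(k1)): drop {have(k1)}, keep {have(k2), key_at(k2,kitchen), locked(d_bay_kitchen), open(d_bay_store)}, require {at(bay), key_at(k1,bay)}
    → {at(bay), have(k2), key_at(k1,bay), key_at(k2,kitchen), locked(d_bay_kitchen), open(d_bay_store)}

== RESULT ==
["at(bay)", "have(k2)", "key_at(k1,bay)", "key_at(k2,kitchen)", "locked(d_bay_kitchen)", "open(d_bay_store)"]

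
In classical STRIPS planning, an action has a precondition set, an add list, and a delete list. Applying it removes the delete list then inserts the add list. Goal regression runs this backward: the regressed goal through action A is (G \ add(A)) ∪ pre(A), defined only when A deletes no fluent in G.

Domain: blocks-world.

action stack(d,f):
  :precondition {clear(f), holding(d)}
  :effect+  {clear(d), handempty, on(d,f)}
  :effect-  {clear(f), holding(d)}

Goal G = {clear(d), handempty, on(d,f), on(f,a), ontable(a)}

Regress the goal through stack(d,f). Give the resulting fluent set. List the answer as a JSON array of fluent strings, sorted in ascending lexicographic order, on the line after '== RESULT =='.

Regress:
  G ∩ del = {}  (empty — regression defined)
  G \ add = {clear(d), handempty, on(d,f), on(f,a), ontable(a)} \ {clear(d), handempty, on(d,f)} = {on(f,a), ontable(a)}
  ∪ pre   = {on(f,a), ontable(a)} ∪ {clear(f), holding(d)}
          = {clear(f), holding(d), on(f,a), ontable(a)}

== RESULT ==
["clear(f)", "holding(d)", "on(f,a)", "ontable(a)"]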